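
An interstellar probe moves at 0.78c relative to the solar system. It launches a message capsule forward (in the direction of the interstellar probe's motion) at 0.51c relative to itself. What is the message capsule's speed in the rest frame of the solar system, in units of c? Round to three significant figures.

0.923c

Relativistic velocity addition: u = (u' + v)/(1 + u'v/c²), with u' = 0.51c and v = 0.78c.
Numerator: 0.51 + 0.78 = 1.29. Denominator: 1 + (0.51)(0.78) = 1.3978.
u = 1.29/1.3978 = 0.92288, so the speed is 0.923c.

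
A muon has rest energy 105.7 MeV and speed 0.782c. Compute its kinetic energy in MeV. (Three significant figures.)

γ = 1/√(1 − β²) = 1/√(1 − 0.611524) = 1/√0.388476 = 1/0.623278 = 1.60442.
Kinetic energy: K = (γ − 1)mc² = (1.60442 − 1) × 105.7 MeV = 0.60442 × 105.7 = 63.9 MeV.

63.9 MeV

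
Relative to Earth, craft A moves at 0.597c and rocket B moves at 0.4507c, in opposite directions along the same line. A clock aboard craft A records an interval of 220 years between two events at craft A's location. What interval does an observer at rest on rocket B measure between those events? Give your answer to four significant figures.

389.9 years

Speed of craft A in rocket B's frame: u = (v_A + v_B)/(1 + v_A v_B/c²) = (0.597 + 0.4507)/(1 + 0.597×0.4507) = 1.0477/1.2690679 = 0.82557; |u| = 0.82557c.
γ for this relative speed: γ = 1/√(1 − 0.681566) = 1.7721.
Craft A's interval is proper; time dilation gives Δt_B = γΔτ = 1.7721 × 220 years = 389.9 years.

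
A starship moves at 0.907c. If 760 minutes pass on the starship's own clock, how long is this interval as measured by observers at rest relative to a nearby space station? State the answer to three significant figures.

1800 minutes

γ = 1/√(1 − β²) = 1/√(1 − 0.822649) = 1/√0.177351 = 1/0.421131 = 2.3746.
Time dilation: Δt = γ·Δτ = 2.3746 × 760 = 1800 minutes.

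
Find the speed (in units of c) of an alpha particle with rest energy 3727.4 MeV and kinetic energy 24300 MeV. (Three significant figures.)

0.991c

γ = 1 + K/(mc²) = 1 + 24300/3727.4 = 7.5193.
β = √(1 − 1/γ²) = √(1 − 0.0176866) = √0.9823134 = 0.991.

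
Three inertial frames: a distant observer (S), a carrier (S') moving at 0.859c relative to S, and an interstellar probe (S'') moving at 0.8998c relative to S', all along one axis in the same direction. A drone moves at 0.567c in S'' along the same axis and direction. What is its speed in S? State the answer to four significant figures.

0.9978c

Apply u = (u'+v)/(1+u'v) twice. Drone in the carrier frame: (0.567+0.8998)/(1+0.567·0.8998) = 1.4668/1.5101866 = 0.97127c.
That velocity, transformed to the rest frame of a distant observer: (0.97127+0.859)/(1+0.97127·0.859) = 1.83027/1.83432093 = 0.99779c.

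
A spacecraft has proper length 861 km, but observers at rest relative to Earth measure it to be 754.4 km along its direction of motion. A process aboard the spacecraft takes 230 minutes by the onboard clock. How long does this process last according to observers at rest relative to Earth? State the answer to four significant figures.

262.5 minutes

Length contraction gives γ = L₀/L = 861/754.4 = 1.1413.
The same γ dilates the second interval: 1.1413 × 230 minutes = 262.5 minutes.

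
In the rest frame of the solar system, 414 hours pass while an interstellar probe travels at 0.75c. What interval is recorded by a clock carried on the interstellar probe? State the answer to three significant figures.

β² = 0.5625, so γ = 1/√0.4375 = 1.5119.
The moving clock records proper time: Δτ = Δt/γ = 414/1.5119 = 274 hours.

274 hours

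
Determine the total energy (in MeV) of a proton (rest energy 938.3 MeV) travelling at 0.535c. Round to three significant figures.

γ = 1/√(1 − β²) = 1/√(1 − 0.286225) = 1/√0.713775 = 1/0.844852 = 1.1836.
Total energy: E = γmc² = 1.1836 × 938.3 MeV = 1110 MeV.

1110 MeV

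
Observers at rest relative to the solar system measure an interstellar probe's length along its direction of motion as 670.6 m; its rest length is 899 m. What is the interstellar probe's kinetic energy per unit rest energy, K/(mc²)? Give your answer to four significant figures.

γ = L₀/L = 899/670.6 = 1.34059.
Since K = (γ−1)mc², K/(mc²) = 1.34059 − 1 = 0.3406.

0.3406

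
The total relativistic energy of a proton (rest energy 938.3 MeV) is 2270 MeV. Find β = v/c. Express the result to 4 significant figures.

γ = E/(mc²) = 2270/938.3 = 2.4193.
β = √(1 − 1/γ²) = √(1 − 0.170852) = √0.829148 = 0.9106.

0.9106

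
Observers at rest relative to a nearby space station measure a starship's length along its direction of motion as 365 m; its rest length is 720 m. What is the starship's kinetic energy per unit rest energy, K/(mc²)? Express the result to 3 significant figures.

Length contraction gives γ = L₀/L = 720/365 = 1.9726.
Since K = (γ−1)mc², K/(mc²) = 1.9726 − 1 = 0.973.

0.973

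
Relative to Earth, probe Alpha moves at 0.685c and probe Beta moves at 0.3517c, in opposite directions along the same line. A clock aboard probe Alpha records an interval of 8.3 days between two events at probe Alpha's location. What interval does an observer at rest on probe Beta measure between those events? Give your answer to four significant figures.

The velocity of probe Alpha relative to probe Beta is (0.685 + 0.3517)c / (1 + 0.685×0.3517) = 0.83543c; relative speed 0.83543c.
γ for this relative speed: γ = 1/√(1 − 0.697943) = 1.8195.
The clock on probe Alpha records proper time, so probe Beta measures Δt = γΔτ = 1.8195 × 8.3 = 15.10 days.

15.10 days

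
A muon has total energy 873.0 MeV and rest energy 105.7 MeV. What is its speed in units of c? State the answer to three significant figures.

γ = E/(mc²) = 873.0/105.7 = 8.2592.
β = √(1 − 1/γ²) = √(1 − 0.0146597) = √0.9853403 = 0.993.

0.993c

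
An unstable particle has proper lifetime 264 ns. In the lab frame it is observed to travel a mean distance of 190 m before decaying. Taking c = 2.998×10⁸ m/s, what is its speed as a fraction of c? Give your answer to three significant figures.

Lab distance = (lab lifetime)·v = γτ·βc, so βγ = d/(cτ) = 190.0/(2.998×10⁸ × 2.640×10^-7) = 2.4006.
With βγ = 2.4006: γ² = 1 + (βγ)² = 6.76288, and β = (βγ)/γ = 2.4006/2.60055 = 0.923.

0.923c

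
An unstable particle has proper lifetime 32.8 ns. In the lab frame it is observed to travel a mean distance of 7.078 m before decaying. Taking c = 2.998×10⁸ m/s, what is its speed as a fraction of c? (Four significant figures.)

0.5842c

Lab distance = (lab lifetime)·v = γτ·βc, so βγ = d/(cτ) = 7.078/(2.998×10⁸ × 3.280×10^-8) = 0.71979.
With βγ = 0.71979: γ² = 1 + (βγ)² = 1.518098, and β = (βγ)/γ = 0.71979/1.23211 = 0.5842.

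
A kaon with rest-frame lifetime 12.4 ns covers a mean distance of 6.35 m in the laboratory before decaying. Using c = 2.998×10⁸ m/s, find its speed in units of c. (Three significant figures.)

Lab distance = (lab lifetime)·v = γτ·βc, so βγ = d/(cτ) = 6.350/(2.998×10⁸ × 1.240×10^-8) = 1.7081.
With βγ = 1.7081: γ² = 1 + (βγ)² = 3.91761, and β = (βγ)/γ = 1.7081/1.9793 = 0.863.

0.863c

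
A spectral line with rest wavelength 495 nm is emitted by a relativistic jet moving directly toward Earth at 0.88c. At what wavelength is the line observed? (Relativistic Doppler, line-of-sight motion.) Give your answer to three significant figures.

125 nm

Relativistic Doppler for wavelength: λ_obs = λ_src · √((1−β)/(1+β)).
With β = 0.88: factor = √(0.12/1.88) = 0.25265.
λ_obs = 495 × 0.25265 = 125 nm.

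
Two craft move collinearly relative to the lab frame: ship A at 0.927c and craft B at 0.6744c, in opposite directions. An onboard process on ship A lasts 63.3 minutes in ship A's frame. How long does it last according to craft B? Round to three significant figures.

371 minutes

The velocity of ship A relative to craft B is (0.927 + 0.6744)c / (1 + 0.927×0.6744) = 0.98537c; relative speed 0.98537c.
γ for this relative speed: γ = 1/√(1 − 0.970954) = 5.8676.
Ship A's interval is proper; time dilation gives Δt_B = γΔτ = 5.8676 × 63.3 minutes = 371 minutes.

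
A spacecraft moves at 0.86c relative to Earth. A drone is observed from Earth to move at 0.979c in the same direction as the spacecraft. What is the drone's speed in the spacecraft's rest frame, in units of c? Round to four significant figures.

Transform to the spacecraft's frame: u' = (u − v)/(1 − uv/c²).
u' = (0.979 − 0.86)/(1 − 0.979×0.86) = 0.119/0.15806 = 0.75288.
Speed in the spacecraft's frame: 0.7529c (in the same direction).

0.7529c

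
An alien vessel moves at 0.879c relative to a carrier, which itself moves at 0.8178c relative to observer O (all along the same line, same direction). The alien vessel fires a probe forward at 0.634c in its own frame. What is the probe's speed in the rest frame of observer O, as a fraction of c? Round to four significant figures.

0.9971c

Apply u = (u'+v)/(1+u'v) twice. Probe in the carrier frame: (0.634+0.879)/(1+0.634·0.879) = 1.513/1.557286 = 0.97156c.
That velocity, transformed to the rest frame of observer O: (0.97156+0.8178)/(1+0.97156·0.8178) = 1.78936/1.794541768 = 0.99711c.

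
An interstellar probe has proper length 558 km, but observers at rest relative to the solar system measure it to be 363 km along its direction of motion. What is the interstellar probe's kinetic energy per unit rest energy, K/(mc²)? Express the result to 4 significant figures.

From L = L₀/γ: γ = 558/363 = 1.53719.
Since K = (γ−1)mc², K/(mc²) = 1.53719 − 1 = 0.5372.

0.5372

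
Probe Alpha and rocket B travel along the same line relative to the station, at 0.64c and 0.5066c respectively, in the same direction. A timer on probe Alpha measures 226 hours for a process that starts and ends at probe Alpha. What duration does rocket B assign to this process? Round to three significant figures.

231 hours

Transform probe Alpha's velocity into rocket B's frame: (0.64 − 0.5066)/(1 − 0.64·0.5066) = 0.1334/0.675776, so the relative speed is 0.1974c.
At |u| = 0.1974c, γ = (1 − 0.0389668)^(−1/2) = 1.0201.
The clock on probe Alpha records proper time, so rocket B measures Δt = γΔτ = 1.0201 × 226 = 231 hours.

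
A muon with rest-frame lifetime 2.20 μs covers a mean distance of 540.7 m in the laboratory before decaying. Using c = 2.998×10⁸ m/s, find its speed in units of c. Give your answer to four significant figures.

0.6340c

d = βγcτ ⇒ βγ = d/(cτ) = 540.7 m / (659.56 m) = 0.81979.
β = (βγ)/√(1+(βγ)²) = 0.81979/√1.672056 = 0.6340.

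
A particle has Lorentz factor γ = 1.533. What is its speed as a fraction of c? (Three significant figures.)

0.758c

β = √(1 − 1/γ²) = √(1 − 1/2.350089) = √0.574484 = 0.758.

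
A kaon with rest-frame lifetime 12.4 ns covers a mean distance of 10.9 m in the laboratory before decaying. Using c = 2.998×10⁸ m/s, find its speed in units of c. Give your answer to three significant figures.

0.946c

Lab distance = (lab lifetime)·v = γτ·βc, so βγ = d/(cτ) = 10.90/(2.998×10⁸ × 1.240×10^-8) = 2.9321.
With βγ = 2.9321: γ² = 1 + (βγ)² = 9.59721, and β = (βγ)/γ = 2.9321/3.09794 = 0.946.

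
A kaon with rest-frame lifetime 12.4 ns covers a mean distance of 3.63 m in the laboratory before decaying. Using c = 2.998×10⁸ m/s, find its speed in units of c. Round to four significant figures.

0.6986c

d = βγcτ ⇒ βγ = d/(cτ) = 3.630 m / (3.71752 m) = 0.97646.
β = (βγ)/√(1+(βγ)²) = 0.97646/√1.953474 = 0.6986.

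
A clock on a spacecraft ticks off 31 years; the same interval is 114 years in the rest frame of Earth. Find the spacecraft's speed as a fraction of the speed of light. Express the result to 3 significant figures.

γ = Δt/Δτ = 114/31 = 3.6774.
β = √(1 − 1/γ²) = √(1 − 0.0739466) = √0.9260534 = 0.962.

0.962c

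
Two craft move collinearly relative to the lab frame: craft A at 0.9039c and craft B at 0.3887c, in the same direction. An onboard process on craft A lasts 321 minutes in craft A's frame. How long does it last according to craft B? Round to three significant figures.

528 minutes

Speed of craft A in craft B's frame: u = (v_A − v_B)/(1 − v_A v_B/c²) = (0.9039 − 0.3887)/(1 − 0.9039×0.3887) = 0.5152/0.64865407 = 0.79426; |u| = 0.79426c.
γ for this relative speed: γ = 1/√(1 − 0.630849) = 1.6459.
The clock on craft A records proper time, so craft B measures Δt = γΔτ = 1.6459 × 321 = 528 minutes.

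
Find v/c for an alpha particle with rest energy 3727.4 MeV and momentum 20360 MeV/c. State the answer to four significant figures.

pc/(mc²) = 20360/3727.4 = 5.4623 = βγ = β/√(1−β²).
So β² = x²/(1 + x²) with x = 5.4623: x² = 29.8367, β² = 29.8367/30.8367 = 0.967571, β = 0.9837.

0.9837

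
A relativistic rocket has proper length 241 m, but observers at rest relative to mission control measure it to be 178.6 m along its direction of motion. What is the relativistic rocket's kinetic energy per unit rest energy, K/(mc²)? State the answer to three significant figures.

0.349

From L = L₀/γ: γ = 241/178.6 = 1.34938.
K/(mc²) = γ − 1 = 1.34938 − 1 = 0.349.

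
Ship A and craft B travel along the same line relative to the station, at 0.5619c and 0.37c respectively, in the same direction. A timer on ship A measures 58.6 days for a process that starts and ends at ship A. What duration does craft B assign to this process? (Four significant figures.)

The velocity of ship A relative to craft B is (0.5619 − 0.37)c / (1 − 0.5619×0.37) = 0.24227c; relative speed 0.24227c.
At |u| = 0.24227c, γ = (1 − 0.0586948)^(−1/2) = 1.0307.
The clock on ship A records proper time, so craft B measures Δt = γΔτ = 1.0307 × 58.6 = 60.40 days.

60.40 days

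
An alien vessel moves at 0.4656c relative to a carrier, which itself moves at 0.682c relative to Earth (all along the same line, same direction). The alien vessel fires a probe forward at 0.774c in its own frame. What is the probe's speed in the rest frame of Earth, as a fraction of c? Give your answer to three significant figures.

Compose velocities in two stages. Stage 1 (into S'): u₁ = (0.774+0.4656)/(1+0.774×0.4656) = 0.91122.
Stage 2 (into S): u = (0.91122+0.682)/(1+0.91122×0.682) = 0.98259, so the speed is 0.983c.

0.983c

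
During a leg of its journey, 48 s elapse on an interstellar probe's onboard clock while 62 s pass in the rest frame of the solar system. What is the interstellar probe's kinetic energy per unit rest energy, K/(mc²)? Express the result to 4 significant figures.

0.2917

γ = Δt/Δτ = 62/48 = 1.29167.
K/(mc²) = γ − 1 = 1.29167 − 1 = 0.2917.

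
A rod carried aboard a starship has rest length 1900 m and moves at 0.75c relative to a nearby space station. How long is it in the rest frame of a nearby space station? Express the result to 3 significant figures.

1260 m

Lorentz factor: γ = (1 − 0.5625)^(−1/2) = 1.5119.
Length contraction: L = L₀/γ = 1900/1.5119 = 1260 m.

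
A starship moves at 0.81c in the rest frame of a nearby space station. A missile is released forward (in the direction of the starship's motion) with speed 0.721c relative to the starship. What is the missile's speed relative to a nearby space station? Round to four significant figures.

0.9665c

In units of c, u = (u' + v)/(1 + u'v) with u' = 0.721 and v = 0.81.
Numerator: 0.721 + 0.81 = 1.531. Denominator: 1 + (0.721)(0.81) = 1.58401.
u = 1.531/1.58401 = 0.96653, so the speed is 0.9665c.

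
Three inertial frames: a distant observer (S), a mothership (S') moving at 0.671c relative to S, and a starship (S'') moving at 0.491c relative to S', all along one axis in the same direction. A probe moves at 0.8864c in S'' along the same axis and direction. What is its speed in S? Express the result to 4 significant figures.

Compose velocities in two stages. Stage 1 (into S'): u₁ = (0.8864+0.491)/(1+0.8864×0.491) = 0.95971.
Stage 2 (into S): u = (0.95971+0.671)/(1+0.95971×0.671) = 0.99194, so the speed is 0.9919c.

0.9919c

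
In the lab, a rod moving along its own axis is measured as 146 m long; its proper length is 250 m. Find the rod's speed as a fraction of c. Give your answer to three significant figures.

0.812c

Length contraction gives γ = L₀/L = 250/146 = 1.7123.
β = √(1 − 1/γ²) = √0.658933 = 0.812.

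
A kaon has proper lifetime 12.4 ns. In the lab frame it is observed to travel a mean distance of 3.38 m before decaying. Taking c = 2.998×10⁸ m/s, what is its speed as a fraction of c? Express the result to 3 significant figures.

0.673c

d = βγcτ ⇒ βγ = d/(cτ) = 3.380 m / (3.71752 m) = 0.90921.
β = (βγ)/√(1+(βγ)²) = 0.90921/√1.826663 = 0.673.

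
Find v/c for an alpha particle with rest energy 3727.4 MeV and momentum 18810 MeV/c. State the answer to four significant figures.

pc/(mc²) = 18810/3727.4 = 5.0464 = βγ = β/√(1−β²).
So β² = x²/(1 + x²) with x = 5.0464: x² = 25.4662, β² = 25.4662/26.4662 = 0.962216, β = 0.9809.

0.9809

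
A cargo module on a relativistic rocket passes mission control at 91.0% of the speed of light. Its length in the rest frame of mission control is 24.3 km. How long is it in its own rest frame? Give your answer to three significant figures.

γ = 1/√(1 − β²) = 1/√(1 − 0.8281) = 1/√0.1719 = 1/0.414608 = 2.4119.
Proper length: L₀ = γ·L = 2.4119 × 24.3 = 58.6 km.

58.6 km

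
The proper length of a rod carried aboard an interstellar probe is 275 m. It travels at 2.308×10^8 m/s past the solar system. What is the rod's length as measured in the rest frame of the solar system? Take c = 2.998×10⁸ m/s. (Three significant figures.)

176 m

β = v/c = (2.308×10^8 m/s)/(2.998×10⁸ m/s) = 0.769847.
β² = 0.5926644, so γ = 1/√0.4073356 = 1.5668.
Length contraction: L = L₀/γ = 275/1.5668 = 176 m.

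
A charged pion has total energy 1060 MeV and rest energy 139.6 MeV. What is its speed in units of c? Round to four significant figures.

Total energy E = γmc² gives γ = 1060/139.6 = 7.5931.
Hence β = √(1 − 1/γ²) = √(1 − 0.0173445) = √0.9826555 = 0.9913.

0.9913c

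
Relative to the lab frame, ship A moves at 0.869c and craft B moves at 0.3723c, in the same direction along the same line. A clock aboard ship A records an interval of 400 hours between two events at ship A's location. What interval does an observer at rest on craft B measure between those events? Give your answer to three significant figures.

589 hours

The velocity of ship A relative to craft B is (0.869 − 0.3723)c / (1 − 0.869×0.3723) = 0.73425c; relative speed 0.73425c.
γ for this relative speed: γ = 1/√(1 − 0.539123) = 1.473.
Ship A's interval is proper; time dilation gives Δt_B = γΔτ = 1.473 × 400 hours = 589 hours.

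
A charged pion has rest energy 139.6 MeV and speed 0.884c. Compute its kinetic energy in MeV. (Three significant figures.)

γ = 1/√(1 − β²) = 1/√(1 − 0.781456) = 1/√0.218544 = 1/0.467487 = 2.1391.
Kinetic energy: K = (γ − 1)mc² = (2.1391 − 1) × 139.6 MeV = 1.1391 × 139.6 = 159 MeV.

159 MeV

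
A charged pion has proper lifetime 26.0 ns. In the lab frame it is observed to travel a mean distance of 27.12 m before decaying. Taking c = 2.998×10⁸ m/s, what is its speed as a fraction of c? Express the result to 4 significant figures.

0.9611c

Lab distance = (lab lifetime)·v = γτ·βc, so βγ = d/(cτ) = 27.12/(2.998×10⁸ × 2.600×10^-8) = 3.4792.
With βγ = 3.4792: γ² = 1 + (βγ)² = 13.1048, and β = (βγ)/γ = 3.4792/3.62006 = 0.9611.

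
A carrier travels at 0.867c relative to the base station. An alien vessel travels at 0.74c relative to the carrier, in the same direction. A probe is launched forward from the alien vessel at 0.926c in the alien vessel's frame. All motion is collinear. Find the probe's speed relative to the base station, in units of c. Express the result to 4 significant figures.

Apply u = (u'+v)/(1+u'v) twice. Probe in the carrier frame: (0.926+0.74)/(1+0.926·0.74) = 1.666/1.68524 = 0.98858c.
That velocity, transformed to the rest frame of the base station: (0.98858+0.867)/(1+0.98858·0.867) = 1.85558/1.85709886 = 0.99918c.

0.9992c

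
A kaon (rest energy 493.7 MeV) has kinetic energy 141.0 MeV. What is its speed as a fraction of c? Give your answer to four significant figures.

0.6285c

γ = 1 + K/(mc²) = 1 + 141.0/493.7 = 1.2856.
β = √(1 − 1/γ²) = √(1 − 0.605046) = √0.394954 = 0.6285.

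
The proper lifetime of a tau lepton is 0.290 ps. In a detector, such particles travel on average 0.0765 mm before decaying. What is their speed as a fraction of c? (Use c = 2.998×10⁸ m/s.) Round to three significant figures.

0.661c

d = βγcτ ⇒ βγ = d/(cτ) = 7.650×10^-5 m / (8.6942×10^-5 m) = 0.8799.
β = (βγ)/√(1+(βγ)²) = 0.8799/√1.774224 = 0.661.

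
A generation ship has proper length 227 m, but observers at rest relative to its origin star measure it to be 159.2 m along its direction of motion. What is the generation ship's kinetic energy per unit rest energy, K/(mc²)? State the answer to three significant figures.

Length contraction gives γ = L₀/L = 227/159.2 = 1.42588.
Since K = (γ−1)mc², K/(mc²) = 1.42588 − 1 = 0.426.

0.426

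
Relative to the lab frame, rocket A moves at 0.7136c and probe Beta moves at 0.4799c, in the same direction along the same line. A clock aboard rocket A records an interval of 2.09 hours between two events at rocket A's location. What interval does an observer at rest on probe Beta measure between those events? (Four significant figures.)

Transform rocket A's velocity into probe Beta's frame: (0.7136 − 0.4799)/(1 − 0.7136·0.4799) = 0.2337/0.65754336, so the relative speed is 0.35541c.
γ for this relative speed: γ = 1/√(1 − 0.126316) = 1.0698.
Rocket A's interval is proper; time dilation gives Δt_B = γΔτ = 1.0698 × 2.09 hours = 2.236 hours.

2.236 hours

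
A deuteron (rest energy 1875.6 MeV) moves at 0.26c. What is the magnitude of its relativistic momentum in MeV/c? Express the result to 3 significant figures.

γ = 1/√(1 − β²) = 1/√(1 − 0.0676) = 1/√0.9324 = 1/0.965609 = 1.0356.
Momentum: p = γβ·mc = 1.0356 × 0.26 × 1875.6 MeV/c = 505 MeV/c.

505 MeV/c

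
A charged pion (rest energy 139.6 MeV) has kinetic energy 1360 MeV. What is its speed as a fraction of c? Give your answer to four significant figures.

K = (γ−1)mc², so γ = 1 + 1360/139.6 = 10.742.
Then v/c = √(1 − γ⁻²) = √(1 − 0.00866622) = √0.99133378 = 0.9957.

0.9957c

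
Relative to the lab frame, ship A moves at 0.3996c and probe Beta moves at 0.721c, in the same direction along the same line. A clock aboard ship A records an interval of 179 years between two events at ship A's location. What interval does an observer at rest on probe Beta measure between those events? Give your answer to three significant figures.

Transform ship A's velocity into probe Beta's frame: (0.3996 − 0.721)/(1 − 0.3996·0.721) = −0.3214/0.7118884, so the relative speed is 0.45148c.
At |u| = 0.45148c, γ = (1 − 0.203834)^(−1/2) = 1.1207.
The clock on ship A records proper time, so probe Beta measures Δt = γΔτ = 1.1207 × 179 = 201 years.

201 years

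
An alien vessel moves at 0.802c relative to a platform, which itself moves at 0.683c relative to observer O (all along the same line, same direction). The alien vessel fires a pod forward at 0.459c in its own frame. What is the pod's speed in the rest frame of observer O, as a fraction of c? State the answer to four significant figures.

0.9848c

First combine the pod and alien vessel (S''→S'): u₁ = (0.459 + 0.802)/(1 + 0.459×0.802) = 1.261/1.368118 = 0.9217.
Then combine with the platform (S'→S): u = (0.9217 + 0.683)/(1 + 0.9217×0.683) = 1.6047/1.6295211 = 0.98477.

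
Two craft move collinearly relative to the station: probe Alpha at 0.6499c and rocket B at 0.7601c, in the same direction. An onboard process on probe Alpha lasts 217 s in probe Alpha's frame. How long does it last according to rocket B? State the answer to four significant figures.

Transform probe Alpha's velocity into rocket B's frame: (0.6499 − 0.7601)/(1 − 0.6499·0.7601) = −0.1102/0.50601101, so the relative speed is 0.21778c.
At |u| = 0.21778c, γ = (1 − 0.0474281)^(−1/2) = 1.0246.
Probe Alpha's interval is proper; time dilation gives Δt_B = γΔτ = 1.0246 × 217 s = 222.3 s.

222.3 s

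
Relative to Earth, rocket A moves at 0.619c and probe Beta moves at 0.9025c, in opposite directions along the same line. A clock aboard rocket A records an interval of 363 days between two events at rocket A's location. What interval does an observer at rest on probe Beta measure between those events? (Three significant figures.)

Speed of rocket A in probe Beta's frame: u = (v_A + v_B)/(1 + v_A v_B/c²) = (0.619 + 0.9025)/(1 + 0.619×0.9025) = 1.5215/1.5586475 = 0.97617; |u| = 0.97617c.
γ for this relative speed: γ = 1/√(1 − 0.952908) = 4.6081.
The clock on rocket A records proper time, so probe Beta measures Δt = γΔτ = 4.6081 × 363 = 1670 days.

1670 days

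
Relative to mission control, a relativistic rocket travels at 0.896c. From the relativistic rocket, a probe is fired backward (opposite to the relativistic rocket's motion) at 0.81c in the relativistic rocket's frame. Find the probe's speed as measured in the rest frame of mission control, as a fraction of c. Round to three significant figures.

0.314c

Relativistic velocity addition: u = (u' + v)/(1 + u'v/c²), with u' = −0.81c and v = 0.896c.
Numerator: −0.81 + 0.896 = 0.086. Denominator: 1 + (−0.81)(0.896) = 0.27424.
u = 0.086/0.27424 = 0.31359, so the speed is 0.314c.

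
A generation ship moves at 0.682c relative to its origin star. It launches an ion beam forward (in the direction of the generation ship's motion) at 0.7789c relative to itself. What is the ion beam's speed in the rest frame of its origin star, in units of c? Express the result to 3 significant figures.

0.954c

Relativistic velocity addition: u = (u' + v)/(1 + u'v/c²), with u' = 0.7789c and v = 0.682c.
Numerator: 0.7789 + 0.682 = 1.4609. Denominator: 1 + (0.7789)(0.682) = 1.5312098.
u = 1.4609/1.5312098 = 0.95408, so the speed is 0.954c.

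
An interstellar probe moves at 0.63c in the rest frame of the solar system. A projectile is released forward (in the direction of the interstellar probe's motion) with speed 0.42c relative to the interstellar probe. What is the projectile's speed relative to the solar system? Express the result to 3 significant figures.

0.830c

Relativistic velocity addition: u = (u' + v)/(1 + u'v/c²), with u' = 0.42c and v = 0.63c.
Numerator: 0.42 + 0.63 = 1.05. Denominator: 1 + (0.42)(0.63) = 1.2646.
u = 1.05/1.2646 = 0.8303, so the speed is 0.830c.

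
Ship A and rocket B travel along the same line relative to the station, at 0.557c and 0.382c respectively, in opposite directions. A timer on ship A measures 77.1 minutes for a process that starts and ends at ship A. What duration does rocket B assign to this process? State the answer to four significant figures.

Speed of ship A in rocket B's frame: u = (v_A + v_B)/(1 + v_A v_B/c²) = (0.557 + 0.382)/(1 + 0.557×0.382) = 0.939/1.212774 = 0.77426; |u| = 0.77426c.
γ for this relative speed: γ = 1/√(1 − 0.599479) = 1.5801.
Ship A's interval is proper; time dilation gives Δt_B = γΔτ = 1.5801 × 77.1 minutes = 121.8 minutes.

121.8 minutes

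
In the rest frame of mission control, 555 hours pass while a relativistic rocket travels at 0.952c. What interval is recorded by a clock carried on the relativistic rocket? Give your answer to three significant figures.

170 hours

γ = 1/√(1 − β²) = 1/√(1 − 0.906304) = 1/√0.093696 = 1/0.306098 = 3.2669.
The moving clock records proper time: Δτ = Δt/γ = 555/3.2669 = 170 hours.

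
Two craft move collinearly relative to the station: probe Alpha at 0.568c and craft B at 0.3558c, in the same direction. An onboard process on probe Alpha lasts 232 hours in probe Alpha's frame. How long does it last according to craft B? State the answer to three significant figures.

The velocity of probe Alpha relative to craft B is (0.568 − 0.3558)c / (1 − 0.568×0.3558) = 0.26595c; relative speed 0.26595c.
γ for this relative speed: γ = 1/√(1 − 0.0707294) = 1.0374.
Probe Alpha's interval is proper; time dilation gives Δt_B = γΔτ = 1.0374 × 232 hours = 241 hours.

241 hours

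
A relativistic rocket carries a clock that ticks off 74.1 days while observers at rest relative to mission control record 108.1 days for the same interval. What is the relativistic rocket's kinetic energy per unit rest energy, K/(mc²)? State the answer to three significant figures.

γ = Δt/Δτ = 108.1/74.1 = 1.45884.
K/(mc²) = γ − 1 = 1.45884 − 1 = 0.459.

0.459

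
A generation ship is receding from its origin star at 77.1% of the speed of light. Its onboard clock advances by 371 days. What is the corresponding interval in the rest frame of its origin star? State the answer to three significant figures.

583 days

γ = 1/√(1 − β²) = 1/√(1 − 0.594441) = 1/√0.405559 = 1/0.636835 = 1.5703.
The onboard clock measures proper time, so the interval in the rest frame of its origin star is dilated: Δt = γ·Δτ = 1.5703 × 371 days = 583 days.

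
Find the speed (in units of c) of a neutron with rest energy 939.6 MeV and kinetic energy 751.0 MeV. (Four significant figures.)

0.8313c

γ = 1 + K/(mc²) = 1 + 751.0/939.6 = 1.7993.
β = √(1 − 1/γ²) = √(1 − 0.308882) = √0.691118 = 0.8313.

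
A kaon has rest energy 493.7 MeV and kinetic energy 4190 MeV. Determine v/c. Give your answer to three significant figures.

γ = 1 + K/(mc²) = 1 + 4190/493.7 = 9.4869.
β = √(1 − 1/γ²) = √(1 − 0.011111) = √0.988889 = 0.994.

0.994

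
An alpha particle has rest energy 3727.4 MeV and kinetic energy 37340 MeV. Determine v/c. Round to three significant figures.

γ = 1 + K/(mc²) = 1 + 37340/3727.4 = 11.018.
β = √(1 − 1/γ²) = √(1 − 0.00823748) = √0.99176252 = 0.996.

0.996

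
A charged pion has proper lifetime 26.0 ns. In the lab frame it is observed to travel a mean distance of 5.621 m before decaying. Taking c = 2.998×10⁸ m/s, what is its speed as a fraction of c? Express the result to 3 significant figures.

Let x = d/(cτ) = 5.621 m / (2.998×10⁸ m/s × 2.600×10^-8 s) = 0.72112. Since d = βγcτ, x = βγ = β/√(1−β²).
Solving: β² = x²/(1+x²) = 0.520014/1.520014 = 0.342111, so β = 0.585.

0.585c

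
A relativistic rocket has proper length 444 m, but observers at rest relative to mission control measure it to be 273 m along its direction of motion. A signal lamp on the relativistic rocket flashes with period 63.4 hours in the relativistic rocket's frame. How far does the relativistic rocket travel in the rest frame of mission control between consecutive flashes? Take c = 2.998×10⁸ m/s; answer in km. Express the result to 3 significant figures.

8.78×10^10 km

From L = L₀/γ: γ = 444/273 = 1.62637.
β = √(1 − 1/γ²) = 0.78863. Lab-frame period = γτ = 1.62637×63.4 hours = 103.11 hours. Distance = βc × γτ = 0.78863 × 2.998×10⁸ m/s × 371196 s = 8.7762×10^13 m = 8.78×10^10 km.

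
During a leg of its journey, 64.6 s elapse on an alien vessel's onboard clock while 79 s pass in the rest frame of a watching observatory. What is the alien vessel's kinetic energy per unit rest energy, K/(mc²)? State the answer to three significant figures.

The time-dilation ratio gives γ = 79/64.6 = 1.22291.
Since K = (γ−1)mc², K/(mc²) = 1.22291 − 1 = 0.223.

0.223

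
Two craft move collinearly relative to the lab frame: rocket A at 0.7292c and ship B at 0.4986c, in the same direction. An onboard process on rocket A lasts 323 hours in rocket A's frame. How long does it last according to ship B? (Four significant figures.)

346.5 hours

The velocity of rocket A relative to ship B is (0.7292 − 0.4986)c / (1 − 0.7292×0.4986) = 0.36234c; relative speed 0.36234c.
At |u| = 0.36234c, γ = (1 − 0.13129)^(−1/2) = 1.0729.
Rocket A's interval is proper; time dilation gives Δt_B = γΔτ = 1.0729 × 323 hours = 346.5 hours.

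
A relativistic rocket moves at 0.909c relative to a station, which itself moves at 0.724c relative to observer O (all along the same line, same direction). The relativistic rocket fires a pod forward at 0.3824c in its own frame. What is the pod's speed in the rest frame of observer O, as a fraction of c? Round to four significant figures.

0.9932c

Apply u = (u'+v)/(1+u'v) twice. Pod in the station frame: (0.3824+0.909)/(1+0.3824·0.909) = 1.2914/1.3476016 = 0.9583c.
That velocity, transformed to the rest frame of observer O: (0.9583+0.724)/(1+0.9583·0.724) = 1.6823/1.6938092 = 0.99321c.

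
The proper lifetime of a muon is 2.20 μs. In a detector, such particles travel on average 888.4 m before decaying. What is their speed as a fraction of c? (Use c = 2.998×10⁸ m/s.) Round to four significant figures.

0.8029c

d = βγcτ ⇒ βγ = d/(cτ) = 888.4 m / (659.56 m) = 1.347.
β = (βγ)/√(1+(βγ)²) = 1.347/√2.81441 = 0.8029.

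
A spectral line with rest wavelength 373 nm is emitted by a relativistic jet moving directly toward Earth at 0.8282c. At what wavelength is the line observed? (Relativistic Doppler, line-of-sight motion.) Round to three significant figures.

114 nm

Relativistic Doppler for wavelength: λ_obs = λ_src · √((1−β)/(1+β)).
With β = 0.8282: factor = √(0.1718/1.8282) = 0.30655.
λ_obs = 373 × 0.30655 = 114 nm.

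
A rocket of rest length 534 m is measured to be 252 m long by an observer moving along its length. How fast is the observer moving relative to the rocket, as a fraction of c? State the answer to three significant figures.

0.882c

Length contraction gives γ = L₀/L = 534/252 = 2.119.
β = √(1 − 1/γ²) = √0.777291 = 0.882.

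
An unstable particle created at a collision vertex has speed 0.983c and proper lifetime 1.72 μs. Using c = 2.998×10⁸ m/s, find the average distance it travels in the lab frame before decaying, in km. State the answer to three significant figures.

2.76 km

γ = 1/√(1 − β²) = 1/√(1 − 0.966289) = 1/√0.033711 = 5.4465.
Lab-frame lifetime: Δt = γτ = 5.4465 × 1.72 μs = 9.368 μs.
Distance: d = vΔt = 0.983 × 2.998×10⁸ m/s × 9.3680×10^-6 s = 2760 m = 2.76 km.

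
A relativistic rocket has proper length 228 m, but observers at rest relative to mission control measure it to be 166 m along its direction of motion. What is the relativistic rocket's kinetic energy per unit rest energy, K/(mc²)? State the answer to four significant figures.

γ = L₀/L = 228/166 = 1.37349.
K/(mc²) = γ − 1 = 1.37349 − 1 = 0.3735.

0.3735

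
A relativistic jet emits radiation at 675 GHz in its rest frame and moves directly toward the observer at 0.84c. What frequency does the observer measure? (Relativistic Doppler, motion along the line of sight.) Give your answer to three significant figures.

2290 GHz

Relativistic Doppler (source moving toward): f_obs = f_src · √((1+β)/(1−β)).
With β = 0.84: factor = √(1.84/0.16) = 3.3912.
f_obs = 675 × 3.3912 = 2290 GHz.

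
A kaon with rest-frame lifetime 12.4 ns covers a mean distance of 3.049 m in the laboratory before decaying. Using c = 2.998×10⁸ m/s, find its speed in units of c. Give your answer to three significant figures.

Let x = d/(cτ) = 3.049 m / (2.998×10⁸ m/s × 1.240×10^-8 s) = 0.82017. Since d = βγcτ, x = βγ = β/√(1−β²).
Solving: β² = x²/(1+x²) = 0.672679/1.672679 = 0.402157, so β = 0.634.

0.634c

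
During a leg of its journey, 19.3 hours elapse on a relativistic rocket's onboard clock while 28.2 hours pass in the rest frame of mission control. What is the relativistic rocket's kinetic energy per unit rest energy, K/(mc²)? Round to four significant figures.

γ = Δt/Δτ = 28.2/19.3 = 1.46114.
Since K = (γ−1)mc², K/(mc²) = 1.46114 − 1 = 0.4611.

0.4611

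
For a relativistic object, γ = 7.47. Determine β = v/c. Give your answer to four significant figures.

β = √(1 − 1/γ²) = √(1 − 1/55.8009) = √0.982079 = 0.9910.

0.9910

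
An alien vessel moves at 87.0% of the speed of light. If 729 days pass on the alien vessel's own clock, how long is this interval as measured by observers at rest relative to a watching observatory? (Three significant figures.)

1480 days

γ = 1/√(1 − β²) = 1/√(1 − 0.7569) = 1/√0.2431 = 1/0.493052 = 2.0282.
Time dilation: Δt = γ·Δτ = 2.0282 × 729 = 1480 days.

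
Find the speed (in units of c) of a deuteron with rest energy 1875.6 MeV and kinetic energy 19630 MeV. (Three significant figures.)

0.996c

K = (γ−1)mc², so γ = 1 + 19630/1875.6 = 11.466.
Then v/c = √(1 − γ⁻²) = √(1 − 0.00760635) = √0.99239365 = 0.996.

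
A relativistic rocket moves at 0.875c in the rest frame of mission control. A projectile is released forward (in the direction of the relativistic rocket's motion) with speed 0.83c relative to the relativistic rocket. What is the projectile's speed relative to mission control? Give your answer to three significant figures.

In units of c, u = (u' + v)/(1 + u'v) with u' = 0.83 and v = 0.875.
Numerator: 0.83 + 0.875 = 1.705. Denominator: 1 + (0.83)(0.875) = 1.72625.
u = 1.705/1.72625 = 0.98769, so the speed is 0.988c.

0.988c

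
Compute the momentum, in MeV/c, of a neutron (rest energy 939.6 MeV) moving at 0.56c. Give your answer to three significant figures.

γ = 1/√(1 − β²) = 1/√(1 − 0.3136) = 1/√0.6864 = 1/0.828493 = 1.207.
Momentum: p = γβ·mc = 1.207 × 0.56 × 939.6 MeV/c = 635 MeV/c.

635 MeV/c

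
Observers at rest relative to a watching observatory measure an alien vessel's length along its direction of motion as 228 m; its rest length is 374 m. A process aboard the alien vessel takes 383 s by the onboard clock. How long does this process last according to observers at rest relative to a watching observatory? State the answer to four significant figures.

γ = L₀/L = 374/228 = 1.64035.
The same γ dilates the second interval: 1.64035 × 383 s = 628.3 s.

628.3 s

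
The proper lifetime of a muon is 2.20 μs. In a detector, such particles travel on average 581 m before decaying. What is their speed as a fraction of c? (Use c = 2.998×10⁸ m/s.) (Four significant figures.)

d = βγcτ ⇒ βγ = d/(cτ) = 581.0 m / (659.56 m) = 0.88089.
β = (βγ)/√(1+(βγ)²) = 0.88089/√1.775967 = 0.6610.

0.6610c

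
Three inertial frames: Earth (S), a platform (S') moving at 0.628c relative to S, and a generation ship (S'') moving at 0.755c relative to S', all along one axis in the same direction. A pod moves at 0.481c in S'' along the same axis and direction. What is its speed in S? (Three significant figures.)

Compose velocities in two stages. Stage 1 (into S'): u₁ = (0.481+0.755)/(1+0.481×0.755) = 0.90672.
Stage 2 (into S): u = (0.90672+0.628)/(1+0.90672×0.628) = 0.97789, so the speed is 0.978c.

0.978c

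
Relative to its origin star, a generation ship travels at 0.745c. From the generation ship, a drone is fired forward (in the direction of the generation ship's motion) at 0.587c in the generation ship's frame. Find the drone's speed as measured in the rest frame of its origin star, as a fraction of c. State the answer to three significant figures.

Relativistic velocity addition: u = (u' + v)/(1 + u'v/c²), with u' = 0.587c and v = 0.745c.
Numerator: 0.587 + 0.745 = 1.332. Denominator: 1 + (0.587)(0.745) = 1.437315.
u = 1.332/1.437315 = 0.92673, so the speed is 0.927c.

0.927c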